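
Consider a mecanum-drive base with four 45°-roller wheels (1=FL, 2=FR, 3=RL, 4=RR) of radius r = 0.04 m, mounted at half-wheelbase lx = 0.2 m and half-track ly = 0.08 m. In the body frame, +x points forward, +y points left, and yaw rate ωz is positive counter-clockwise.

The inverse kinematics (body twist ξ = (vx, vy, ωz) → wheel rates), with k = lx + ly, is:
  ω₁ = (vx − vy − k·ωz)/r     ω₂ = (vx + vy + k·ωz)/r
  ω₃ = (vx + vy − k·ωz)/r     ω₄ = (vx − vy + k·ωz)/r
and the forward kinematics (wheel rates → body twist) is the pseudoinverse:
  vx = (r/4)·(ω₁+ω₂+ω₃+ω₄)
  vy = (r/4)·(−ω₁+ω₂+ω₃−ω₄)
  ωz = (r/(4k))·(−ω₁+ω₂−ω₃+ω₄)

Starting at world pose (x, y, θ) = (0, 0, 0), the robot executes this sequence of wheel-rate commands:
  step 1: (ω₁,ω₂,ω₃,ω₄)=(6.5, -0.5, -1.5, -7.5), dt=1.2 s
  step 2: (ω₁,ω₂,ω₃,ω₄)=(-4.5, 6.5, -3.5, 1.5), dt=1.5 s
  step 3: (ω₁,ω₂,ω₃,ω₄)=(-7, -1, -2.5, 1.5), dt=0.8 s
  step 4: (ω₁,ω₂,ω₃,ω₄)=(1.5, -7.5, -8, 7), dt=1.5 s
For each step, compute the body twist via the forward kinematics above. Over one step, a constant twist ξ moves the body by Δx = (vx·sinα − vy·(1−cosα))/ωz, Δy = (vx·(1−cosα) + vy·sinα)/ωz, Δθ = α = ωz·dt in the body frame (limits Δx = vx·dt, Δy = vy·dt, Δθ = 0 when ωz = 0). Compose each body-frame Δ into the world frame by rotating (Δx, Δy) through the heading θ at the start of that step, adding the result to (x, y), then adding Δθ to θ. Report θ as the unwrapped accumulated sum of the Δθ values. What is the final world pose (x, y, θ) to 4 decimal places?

step 1: ξ=(vx,vy,ωz)=(-0.0300, -0.0100, -0.4643), dt=1.2 → body Δ=(-0.0374, -0.0016, -0.5571) → world pose (-0.0374, -0.0016, -0.5571)
step 2: ξ=(vx,vy,ωz)=(0.0000, 0.0600, 0.5714), dt=1.5 → body Δ=(-0.0363, 0.0794, 0.8571) → world pose (-0.0262, 0.0849, 0.3000)
step 3: ξ=(vx,vy,ωz)=(-0.0900, 0.0200, 0.3571), dt=0.8 → body Δ=(-0.0733, 0.0056, 0.2857) → world pose (-0.0979, 0.0686, 0.5857)
step 4: ξ=(vx,vy,ωz)=(-0.0700, -0.2400, 0.2143), dt=1.5 → body Δ=(-0.0458, -0.3706, 0.3214) → world pose (0.0687, -0.2655, 0.9071)

(0.0687, -0.2655, 0.9071)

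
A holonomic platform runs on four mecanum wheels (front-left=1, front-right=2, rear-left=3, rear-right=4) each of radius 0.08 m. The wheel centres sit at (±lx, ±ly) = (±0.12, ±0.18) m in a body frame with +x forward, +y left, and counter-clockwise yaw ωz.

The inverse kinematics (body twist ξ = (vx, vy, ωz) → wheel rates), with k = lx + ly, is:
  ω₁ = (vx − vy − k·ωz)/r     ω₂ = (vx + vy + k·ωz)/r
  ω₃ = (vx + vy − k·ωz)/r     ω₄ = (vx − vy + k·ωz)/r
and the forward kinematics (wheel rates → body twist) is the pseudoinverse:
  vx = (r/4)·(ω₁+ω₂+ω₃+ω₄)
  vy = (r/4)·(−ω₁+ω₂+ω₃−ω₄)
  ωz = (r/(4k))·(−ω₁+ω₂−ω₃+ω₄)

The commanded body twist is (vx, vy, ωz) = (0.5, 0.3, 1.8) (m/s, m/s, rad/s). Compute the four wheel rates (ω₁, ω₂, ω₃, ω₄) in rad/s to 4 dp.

(-4.2500, 16.7500, 3.2500, 9.2500)

k = lx + ly = 0.12 + 0.18 = 0.3000;  k·ωz = 0.3000·1.8 = 0.5400
ω₁ (FL) = (vx − vy − k·ωz)/r = -0.3400/0.08 = -4.2500
ω₂ (FR) = (vx + vy + k·ωz)/r = 1.3400/0.08 = 16.7500
ω₃ (RL) = (vx + vy − k·ωz)/r = 0.2600/0.08 = 3.2500
ω₄ (RR) = (vx − vy + k·ωz)/r = 0.7400/0.08 = 9.2500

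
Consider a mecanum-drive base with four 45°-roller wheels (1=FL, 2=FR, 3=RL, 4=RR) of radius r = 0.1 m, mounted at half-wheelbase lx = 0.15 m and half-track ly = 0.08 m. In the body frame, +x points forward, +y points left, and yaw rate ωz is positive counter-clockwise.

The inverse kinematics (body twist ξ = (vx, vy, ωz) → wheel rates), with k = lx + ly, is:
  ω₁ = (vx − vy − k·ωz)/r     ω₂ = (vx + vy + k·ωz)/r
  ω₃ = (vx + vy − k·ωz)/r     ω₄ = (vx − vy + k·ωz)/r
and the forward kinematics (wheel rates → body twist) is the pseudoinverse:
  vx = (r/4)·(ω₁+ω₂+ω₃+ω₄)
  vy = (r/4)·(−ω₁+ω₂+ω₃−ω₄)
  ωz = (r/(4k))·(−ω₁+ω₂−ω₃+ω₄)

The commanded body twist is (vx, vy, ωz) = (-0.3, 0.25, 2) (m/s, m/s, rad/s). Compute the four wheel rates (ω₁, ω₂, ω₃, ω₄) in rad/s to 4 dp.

k = lx + ly = 0.15 + 0.08 = 0.2300;  k·ωz = 0.2300·2 = 0.4600
ω₁ (FL) = (vx − vy − k·ωz)/r = -1.0100/0.1 = -10.1000
ω₂ (FR) = (vx + vy + k·ωz)/r = 0.4100/0.1 = 4.1000
ω₃ (RL) = (vx + vy − k·ωz)/r = -0.5100/0.1 = -5.1000
ω₄ (RR) = (vx − vy + k·ωz)/r = -0.0900/0.1 = -0.9000

(-10.1000, 4.1000, -5.1000, -0.9000)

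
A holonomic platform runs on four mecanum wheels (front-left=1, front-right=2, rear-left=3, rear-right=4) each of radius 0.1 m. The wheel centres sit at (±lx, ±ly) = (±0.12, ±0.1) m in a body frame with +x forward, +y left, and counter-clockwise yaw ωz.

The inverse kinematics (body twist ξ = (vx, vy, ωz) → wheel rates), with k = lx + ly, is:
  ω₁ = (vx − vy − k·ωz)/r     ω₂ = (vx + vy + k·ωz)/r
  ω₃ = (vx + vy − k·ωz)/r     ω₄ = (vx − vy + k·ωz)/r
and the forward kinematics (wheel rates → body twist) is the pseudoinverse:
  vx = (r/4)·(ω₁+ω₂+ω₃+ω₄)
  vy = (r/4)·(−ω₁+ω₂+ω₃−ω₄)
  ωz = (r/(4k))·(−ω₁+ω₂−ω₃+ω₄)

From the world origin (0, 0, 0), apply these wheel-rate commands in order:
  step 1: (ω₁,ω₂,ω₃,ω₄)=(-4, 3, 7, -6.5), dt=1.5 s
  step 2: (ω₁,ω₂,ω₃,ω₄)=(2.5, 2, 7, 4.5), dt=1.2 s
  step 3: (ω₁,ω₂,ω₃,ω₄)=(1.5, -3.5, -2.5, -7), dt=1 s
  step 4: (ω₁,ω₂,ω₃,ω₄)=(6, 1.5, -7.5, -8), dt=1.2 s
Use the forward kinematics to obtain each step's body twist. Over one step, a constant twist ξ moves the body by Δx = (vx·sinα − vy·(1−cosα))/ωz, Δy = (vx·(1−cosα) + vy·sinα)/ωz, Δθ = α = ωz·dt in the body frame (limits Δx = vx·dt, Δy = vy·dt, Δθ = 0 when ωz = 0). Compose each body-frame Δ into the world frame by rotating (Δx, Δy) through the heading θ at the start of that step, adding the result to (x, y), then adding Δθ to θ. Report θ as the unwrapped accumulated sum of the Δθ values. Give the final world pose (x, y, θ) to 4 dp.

(0.8723, 0.5951, -3.2784)

step 1: ξ=(vx,vy,ωz)=(-0.0125, 0.5125, -0.7386), dt=1.5 → body Δ=(0.3689, 0.6302, -1.1080) → world pose (0.3689, 0.6302, -1.1080)
step 2: ξ=(vx,vy,ωz)=(0.4000, 0.0500, -0.3409), dt=1.2 → body Δ=(0.4788, -0.0385, -0.4091) → world pose (0.5483, 0.1846, -1.5170)
step 3: ξ=(vx,vy,ωz)=(-0.2875, -0.0125, -1.0795), dt=1.0 → body Δ=(-0.2409, 0.1305, -1.0795) → world pose (0.6656, 0.4322, -2.5966)
step 4: ξ=(vx,vy,ωz)=(-0.2000, -0.1000, -0.5682), dt=1.2 → body Δ=(-0.2612, -0.0322, -0.6818) → world pose (0.8723, 0.5951, -3.2784)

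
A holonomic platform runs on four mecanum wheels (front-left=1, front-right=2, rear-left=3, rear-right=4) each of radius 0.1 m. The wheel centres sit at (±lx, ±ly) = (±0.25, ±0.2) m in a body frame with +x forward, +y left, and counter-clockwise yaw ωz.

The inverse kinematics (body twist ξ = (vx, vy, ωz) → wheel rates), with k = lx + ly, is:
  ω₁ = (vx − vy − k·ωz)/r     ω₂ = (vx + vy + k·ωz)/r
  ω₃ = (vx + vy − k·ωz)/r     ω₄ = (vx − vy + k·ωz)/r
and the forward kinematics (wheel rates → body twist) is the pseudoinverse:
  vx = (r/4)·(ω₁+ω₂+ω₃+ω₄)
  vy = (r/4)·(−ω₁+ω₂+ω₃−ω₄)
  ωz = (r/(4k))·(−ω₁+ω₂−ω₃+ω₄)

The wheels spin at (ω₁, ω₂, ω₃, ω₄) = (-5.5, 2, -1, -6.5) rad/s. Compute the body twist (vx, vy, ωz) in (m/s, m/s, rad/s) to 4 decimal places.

k = lx + ly = 0.25 + 0.2 = 0.4500
ω₁+ω₂+ω₃+ω₄ = -11.0000  →  vx = (0.1/4)·-11.0000 = -0.2750
−ω₁+ω₂+ω₃−ω₄ = 13.0000  →  vy = (0.1/4)·13.0000 = 0.3250
−ω₁+ω₂−ω₃+ω₄ = 2.0000  →  ωz = (0.1/1.8000)·2.0000 = 0.1111

(-0.2750, 0.3250, 0.1111)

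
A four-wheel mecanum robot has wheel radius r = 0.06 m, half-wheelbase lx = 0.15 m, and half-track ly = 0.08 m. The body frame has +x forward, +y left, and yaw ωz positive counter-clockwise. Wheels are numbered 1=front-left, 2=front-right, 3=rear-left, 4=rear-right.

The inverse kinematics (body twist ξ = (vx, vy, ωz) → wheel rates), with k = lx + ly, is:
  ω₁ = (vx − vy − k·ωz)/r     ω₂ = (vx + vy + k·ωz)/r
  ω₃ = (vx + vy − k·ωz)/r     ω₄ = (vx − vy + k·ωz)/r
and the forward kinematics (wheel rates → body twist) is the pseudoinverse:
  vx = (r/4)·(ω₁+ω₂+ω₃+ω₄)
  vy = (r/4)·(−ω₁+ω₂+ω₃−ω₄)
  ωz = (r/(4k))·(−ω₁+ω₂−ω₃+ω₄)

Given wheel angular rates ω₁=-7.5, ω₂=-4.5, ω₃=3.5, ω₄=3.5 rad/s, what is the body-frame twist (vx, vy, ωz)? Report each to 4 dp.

k = lx + ly = 0.15 + 0.08 = 0.2300
ω₁+ω₂+ω₃+ω₄ = -5.0000  →  vx = (0.06/4)·-5.0000 = -0.0750
−ω₁+ω₂+ω₃−ω₄ = 3.0000  →  vy = (0.06/4)·3.0000 = 0.0450
−ω₁+ω₂−ω₃+ω₄ = 3.0000  →  ωz = (0.06/0.9200)·3.0000 = 0.1957

(-0.0750, 0.0450, 0.1957)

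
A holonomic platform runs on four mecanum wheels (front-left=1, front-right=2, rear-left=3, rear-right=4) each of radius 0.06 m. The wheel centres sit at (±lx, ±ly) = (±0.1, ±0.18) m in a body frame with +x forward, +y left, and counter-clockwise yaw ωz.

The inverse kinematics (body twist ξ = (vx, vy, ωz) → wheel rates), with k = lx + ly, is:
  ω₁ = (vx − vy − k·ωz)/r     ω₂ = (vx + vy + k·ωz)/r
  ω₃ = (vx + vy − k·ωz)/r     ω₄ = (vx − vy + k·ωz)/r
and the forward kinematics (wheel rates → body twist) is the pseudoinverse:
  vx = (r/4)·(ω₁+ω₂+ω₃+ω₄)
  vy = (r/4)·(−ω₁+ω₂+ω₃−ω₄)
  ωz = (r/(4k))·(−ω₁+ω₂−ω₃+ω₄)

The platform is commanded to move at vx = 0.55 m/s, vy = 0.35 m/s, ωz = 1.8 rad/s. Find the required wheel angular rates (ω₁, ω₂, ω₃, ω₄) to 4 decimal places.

k = lx + ly = 0.1 + 0.18 = 0.2800;  k·ωz = 0.2800·1.8 = 0.5040
ω₁ (FL) = (vx − vy − k·ωz)/r = -0.3040/0.06 = -5.0667
ω₂ (FR) = (vx + vy + k·ωz)/r = 1.4040/0.06 = 23.4000
ω₃ (RL) = (vx + vy − k·ωz)/r = 0.3960/0.06 = 6.6000
ω₄ (RR) = (vx − vy + k·ωz)/r = 0.7040/0.06 = 11.7333

(-5.0667, 23.4000, 6.6000, 11.7333)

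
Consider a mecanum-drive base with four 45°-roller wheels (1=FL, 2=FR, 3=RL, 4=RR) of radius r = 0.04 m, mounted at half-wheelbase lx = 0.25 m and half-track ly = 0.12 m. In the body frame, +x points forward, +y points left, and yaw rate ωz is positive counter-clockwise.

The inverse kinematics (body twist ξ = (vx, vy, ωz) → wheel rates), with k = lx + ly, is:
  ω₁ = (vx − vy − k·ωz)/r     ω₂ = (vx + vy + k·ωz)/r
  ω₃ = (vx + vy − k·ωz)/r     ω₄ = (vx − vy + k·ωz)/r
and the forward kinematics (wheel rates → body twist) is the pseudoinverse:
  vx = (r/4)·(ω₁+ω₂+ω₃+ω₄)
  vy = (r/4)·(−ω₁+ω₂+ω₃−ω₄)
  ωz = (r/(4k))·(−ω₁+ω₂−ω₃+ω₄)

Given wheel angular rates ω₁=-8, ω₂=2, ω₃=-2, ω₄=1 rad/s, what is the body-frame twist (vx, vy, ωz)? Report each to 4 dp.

(-0.0700, 0.0700, 0.3514)

k = lx + ly = 0.25 + 0.12 = 0.3700
ω₁+ω₂+ω₃+ω₄ = -7.0000  →  vx = (0.04/4)·-7.0000 = -0.0700
−ω₁+ω₂+ω₃−ω₄ = 7.0000  →  vy = (0.04/4)·7.0000 = 0.0700
−ω₁+ω₂−ω₃+ω₄ = 13.0000  →  ωz = (0.04/1.4800)·13.0000 = 0.3514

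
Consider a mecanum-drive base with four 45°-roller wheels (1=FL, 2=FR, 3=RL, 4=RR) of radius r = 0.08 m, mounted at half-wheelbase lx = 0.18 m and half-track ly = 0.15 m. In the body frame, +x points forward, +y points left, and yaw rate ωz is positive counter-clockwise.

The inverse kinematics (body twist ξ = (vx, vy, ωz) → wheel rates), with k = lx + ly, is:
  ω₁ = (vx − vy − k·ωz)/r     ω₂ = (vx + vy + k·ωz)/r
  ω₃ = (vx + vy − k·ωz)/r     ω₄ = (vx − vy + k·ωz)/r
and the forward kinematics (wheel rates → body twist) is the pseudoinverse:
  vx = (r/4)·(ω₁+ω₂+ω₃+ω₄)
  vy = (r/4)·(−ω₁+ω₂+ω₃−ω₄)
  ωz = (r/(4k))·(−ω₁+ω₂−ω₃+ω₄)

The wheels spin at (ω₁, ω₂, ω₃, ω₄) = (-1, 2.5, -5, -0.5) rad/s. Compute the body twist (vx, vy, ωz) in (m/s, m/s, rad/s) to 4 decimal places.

(-0.0800, -0.0200, 0.4848)

k = lx + ly = 0.18 + 0.15 = 0.3300
ω₁+ω₂+ω₃+ω₄ = -4.0000  →  vx = (0.08/4)·-4.0000 = -0.0800
−ω₁+ω₂+ω₃−ω₄ = -1.0000  →  vy = (0.08/4)·-1.0000 = -0.0200
−ω₁+ω₂−ω₃+ω₄ = 8.0000  →  ωz = (0.08/1.3200)·8.0000 = 0.4848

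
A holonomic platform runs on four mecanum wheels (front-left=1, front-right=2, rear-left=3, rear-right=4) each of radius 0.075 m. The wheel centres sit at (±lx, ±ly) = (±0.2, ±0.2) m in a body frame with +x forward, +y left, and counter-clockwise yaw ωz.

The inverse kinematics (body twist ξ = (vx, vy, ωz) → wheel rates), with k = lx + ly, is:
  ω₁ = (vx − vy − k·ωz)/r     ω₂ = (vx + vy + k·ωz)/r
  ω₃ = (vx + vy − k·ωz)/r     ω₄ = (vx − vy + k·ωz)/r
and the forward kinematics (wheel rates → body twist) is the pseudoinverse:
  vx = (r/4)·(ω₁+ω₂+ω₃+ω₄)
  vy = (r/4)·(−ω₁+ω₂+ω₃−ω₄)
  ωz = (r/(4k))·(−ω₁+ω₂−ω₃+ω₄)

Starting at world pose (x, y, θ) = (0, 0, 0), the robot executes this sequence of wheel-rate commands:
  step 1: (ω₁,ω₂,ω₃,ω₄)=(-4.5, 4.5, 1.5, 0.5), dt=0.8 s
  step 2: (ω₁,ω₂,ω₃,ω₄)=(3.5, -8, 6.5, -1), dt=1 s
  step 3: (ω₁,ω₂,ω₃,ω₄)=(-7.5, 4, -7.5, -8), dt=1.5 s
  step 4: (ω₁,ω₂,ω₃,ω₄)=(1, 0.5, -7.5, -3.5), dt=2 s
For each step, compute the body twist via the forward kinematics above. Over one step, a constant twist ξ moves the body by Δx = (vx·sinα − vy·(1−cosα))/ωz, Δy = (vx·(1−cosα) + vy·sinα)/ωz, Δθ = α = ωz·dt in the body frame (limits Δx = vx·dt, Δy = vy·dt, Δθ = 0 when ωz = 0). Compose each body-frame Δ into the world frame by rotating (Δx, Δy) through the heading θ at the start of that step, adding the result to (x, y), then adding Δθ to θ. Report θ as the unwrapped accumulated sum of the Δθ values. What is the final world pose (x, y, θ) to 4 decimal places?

step 1: ξ=(vx,vy,ωz)=(0.0375, 0.1875, 0.3750), dt=0.8 → body Δ=(0.0072, 0.1522, 0.3000) → world pose (0.0072, 0.1522, 0.3000)
step 2: ξ=(vx,vy,ωz)=(0.0188, -0.0750, -0.8906), dt=1.0 → body Δ=(-0.0149, -0.0733, -0.8906) → world pose (0.0147, 0.0778, -0.5906)
step 3: ξ=(vx,vy,ωz)=(-0.3563, 0.2250, 0.5156), dt=1.5 → body Δ=(-0.6068, 0.1083, 0.7734) → world pose (-0.4290, 0.5057, 0.1828)
step 4: ξ=(vx,vy,ωz)=(-0.1781, -0.0844, 0.1641), dt=2.0 → body Δ=(-0.3225, -0.2237, 0.3281) → world pose (-0.7055, 0.2271, 0.5109)

(-0.7055, 0.2271, 0.5109)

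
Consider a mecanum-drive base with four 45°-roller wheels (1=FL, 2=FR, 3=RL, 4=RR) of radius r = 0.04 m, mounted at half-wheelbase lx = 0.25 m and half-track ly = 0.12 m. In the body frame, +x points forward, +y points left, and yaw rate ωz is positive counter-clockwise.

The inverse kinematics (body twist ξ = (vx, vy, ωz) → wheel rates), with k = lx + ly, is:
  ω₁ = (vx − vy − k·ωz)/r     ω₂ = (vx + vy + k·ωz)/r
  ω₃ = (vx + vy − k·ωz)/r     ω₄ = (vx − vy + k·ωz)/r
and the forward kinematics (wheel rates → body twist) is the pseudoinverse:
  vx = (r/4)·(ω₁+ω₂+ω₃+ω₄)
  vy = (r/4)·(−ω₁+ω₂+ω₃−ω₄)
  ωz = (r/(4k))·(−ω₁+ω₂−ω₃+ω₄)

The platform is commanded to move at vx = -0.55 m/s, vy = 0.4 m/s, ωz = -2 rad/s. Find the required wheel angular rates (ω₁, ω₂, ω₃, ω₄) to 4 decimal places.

(-5.2500, -22.2500, 14.7500, -42.2500)

k = lx + ly = 0.25 + 0.12 = 0.3700;  k·ωz = 0.3700·-2 = -0.7400
ω₁ (FL) = (vx − vy − k·ωz)/r = -0.2100/0.04 = -5.2500
ω₂ (FR) = (vx + vy + k·ωz)/r = -0.8900/0.04 = -22.2500
ω₃ (RL) = (vx + vy − k·ωz)/r = 0.5900/0.04 = 14.7500
ω₄ (RR) = (vx − vy + k·ωz)/r = -1.6900/0.04 = -42.2500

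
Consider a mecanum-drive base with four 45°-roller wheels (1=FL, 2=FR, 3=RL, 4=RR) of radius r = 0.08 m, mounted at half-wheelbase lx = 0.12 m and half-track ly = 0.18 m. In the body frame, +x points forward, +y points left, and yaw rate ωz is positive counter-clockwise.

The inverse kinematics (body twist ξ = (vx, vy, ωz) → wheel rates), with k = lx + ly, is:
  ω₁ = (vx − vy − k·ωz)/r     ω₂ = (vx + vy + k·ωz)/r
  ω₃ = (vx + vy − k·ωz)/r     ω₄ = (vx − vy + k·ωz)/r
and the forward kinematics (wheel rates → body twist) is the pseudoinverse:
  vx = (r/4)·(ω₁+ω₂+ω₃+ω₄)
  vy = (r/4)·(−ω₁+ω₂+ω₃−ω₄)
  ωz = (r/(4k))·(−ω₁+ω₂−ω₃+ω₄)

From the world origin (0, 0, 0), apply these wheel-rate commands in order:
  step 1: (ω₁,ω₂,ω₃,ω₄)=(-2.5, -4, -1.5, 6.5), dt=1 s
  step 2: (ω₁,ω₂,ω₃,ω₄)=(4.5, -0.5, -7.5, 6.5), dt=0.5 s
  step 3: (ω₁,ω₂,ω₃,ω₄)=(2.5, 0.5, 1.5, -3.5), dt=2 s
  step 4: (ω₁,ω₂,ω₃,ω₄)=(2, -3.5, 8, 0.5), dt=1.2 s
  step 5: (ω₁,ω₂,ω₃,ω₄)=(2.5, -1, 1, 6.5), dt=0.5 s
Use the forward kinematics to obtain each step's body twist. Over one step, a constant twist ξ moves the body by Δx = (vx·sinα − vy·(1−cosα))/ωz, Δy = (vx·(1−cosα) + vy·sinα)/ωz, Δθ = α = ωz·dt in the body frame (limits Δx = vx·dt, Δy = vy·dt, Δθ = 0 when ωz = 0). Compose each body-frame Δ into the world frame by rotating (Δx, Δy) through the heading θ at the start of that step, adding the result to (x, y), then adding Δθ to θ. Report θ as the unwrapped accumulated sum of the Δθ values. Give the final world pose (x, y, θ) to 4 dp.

step 1: ξ=(vx,vy,ωz)=(-0.0300, -0.1900, 0.4333), dt=1.0 → body Δ=(0.0115, -0.1905, 0.4333) → world pose (0.0115, -0.1905, 0.4333)
step 2: ξ=(vx,vy,ωz)=(0.0600, -0.3800, 0.6000), dt=0.5 → body Δ=(0.0578, -0.1827, 0.3000) → world pose (0.1407, -0.3320, 0.7333)
step 3: ξ=(vx,vy,ωz)=(0.0200, 0.0600, -0.4667), dt=2.0 → body Δ=(0.0865, 0.0860, -0.9333) → world pose (0.1474, -0.2103, -0.2000)
step 4: ξ=(vx,vy,ωz)=(0.1400, 0.0400, -0.8667), dt=1.2 → body Δ=(0.1621, -0.0400, -1.0400) → world pose (0.2983, -0.2816, -1.2400)
step 5: ξ=(vx,vy,ωz)=(0.1800, -0.1800, 0.1333), dt=0.5 → body Δ=(0.0929, -0.0869, 0.0667) → world pose (0.2463, -0.3978, -1.1733)

(0.2463, -0.3978, -1.1733)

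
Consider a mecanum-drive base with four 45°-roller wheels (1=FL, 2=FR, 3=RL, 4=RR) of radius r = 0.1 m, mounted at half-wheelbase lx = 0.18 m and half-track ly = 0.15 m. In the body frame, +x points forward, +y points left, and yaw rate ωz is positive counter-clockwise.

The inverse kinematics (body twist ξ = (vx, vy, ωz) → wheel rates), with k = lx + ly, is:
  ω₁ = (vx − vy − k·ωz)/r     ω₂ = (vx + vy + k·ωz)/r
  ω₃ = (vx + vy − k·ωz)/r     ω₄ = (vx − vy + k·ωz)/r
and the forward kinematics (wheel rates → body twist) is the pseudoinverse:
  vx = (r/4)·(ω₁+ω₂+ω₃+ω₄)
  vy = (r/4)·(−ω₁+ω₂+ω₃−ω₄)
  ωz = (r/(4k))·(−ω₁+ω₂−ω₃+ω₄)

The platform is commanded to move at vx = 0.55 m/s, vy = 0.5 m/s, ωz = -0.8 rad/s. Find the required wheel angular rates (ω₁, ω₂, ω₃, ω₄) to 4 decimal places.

k = lx + ly = 0.18 + 0.15 = 0.3300;  k·ωz = 0.3300·-0.8 = -0.2640
ω₁ (FL) = (vx − vy − k·ωz)/r = 0.3140/0.1 = 3.1400
ω₂ (FR) = (vx + vy + k·ωz)/r = 0.7860/0.1 = 7.8600
ω₃ (RL) = (vx + vy − k·ωz)/r = 1.3140/0.1 = 13.1400
ω₄ (RR) = (vx − vy + k·ωz)/r = -0.2140/0.1 = -2.1400

(3.1400, 7.8600, 13.1400, -2.1400)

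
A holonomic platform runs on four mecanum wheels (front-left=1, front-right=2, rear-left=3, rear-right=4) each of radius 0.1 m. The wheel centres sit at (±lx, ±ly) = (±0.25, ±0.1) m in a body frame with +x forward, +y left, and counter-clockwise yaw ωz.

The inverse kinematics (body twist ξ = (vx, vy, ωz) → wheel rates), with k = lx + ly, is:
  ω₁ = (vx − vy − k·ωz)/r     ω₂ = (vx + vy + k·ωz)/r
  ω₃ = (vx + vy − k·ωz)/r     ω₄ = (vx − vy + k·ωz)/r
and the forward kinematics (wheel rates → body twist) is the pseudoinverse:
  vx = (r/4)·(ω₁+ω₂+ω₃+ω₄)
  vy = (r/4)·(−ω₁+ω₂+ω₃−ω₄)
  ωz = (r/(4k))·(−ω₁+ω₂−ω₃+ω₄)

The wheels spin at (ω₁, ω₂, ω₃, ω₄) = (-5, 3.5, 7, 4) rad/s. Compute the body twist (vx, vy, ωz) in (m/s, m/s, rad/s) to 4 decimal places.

(0.2375, 0.2875, 0.3929)

k = lx + ly = 0.25 + 0.1 = 0.3500
ω₁+ω₂+ω₃+ω₄ = 9.5000  →  vx = (0.1/4)·9.5000 = 0.2375
−ω₁+ω₂+ω₃−ω₄ = 11.5000  →  vy = (0.1/4)·11.5000 = 0.2875
−ω₁+ω₂−ω₃+ω₄ = 5.5000  →  ωz = (0.1/1.4000)·5.5000 = 0.3929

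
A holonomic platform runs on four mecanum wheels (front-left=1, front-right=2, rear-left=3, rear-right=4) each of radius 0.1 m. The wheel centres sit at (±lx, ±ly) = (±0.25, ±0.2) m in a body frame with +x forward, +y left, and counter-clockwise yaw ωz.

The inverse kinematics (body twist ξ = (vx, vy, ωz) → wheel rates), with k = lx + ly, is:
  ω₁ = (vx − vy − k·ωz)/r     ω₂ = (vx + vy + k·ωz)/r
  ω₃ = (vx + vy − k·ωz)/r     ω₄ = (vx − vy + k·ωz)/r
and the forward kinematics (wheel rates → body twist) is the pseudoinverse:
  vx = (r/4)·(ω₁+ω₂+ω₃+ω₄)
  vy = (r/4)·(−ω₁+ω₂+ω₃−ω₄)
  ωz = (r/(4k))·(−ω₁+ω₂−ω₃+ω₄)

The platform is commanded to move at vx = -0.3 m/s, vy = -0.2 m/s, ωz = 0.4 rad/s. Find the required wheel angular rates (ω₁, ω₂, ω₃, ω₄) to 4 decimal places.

k = lx + ly = 0.25 + 0.2 = 0.4500;  k·ωz = 0.4500·0.4 = 0.1800
ω₁ (FL) = (vx − vy − k·ωz)/r = -0.2800/0.1 = -2.8000
ω₂ (FR) = (vx + vy + k·ωz)/r = -0.3200/0.1 = -3.2000
ω₃ (RL) = (vx + vy − k·ωz)/r = -0.6800/0.1 = -6.8000
ω₄ (RR) = (vx − vy + k·ωz)/r = 0.0800/0.1 = 0.8000

(-2.8000, -3.2000, -6.8000, 0.8000)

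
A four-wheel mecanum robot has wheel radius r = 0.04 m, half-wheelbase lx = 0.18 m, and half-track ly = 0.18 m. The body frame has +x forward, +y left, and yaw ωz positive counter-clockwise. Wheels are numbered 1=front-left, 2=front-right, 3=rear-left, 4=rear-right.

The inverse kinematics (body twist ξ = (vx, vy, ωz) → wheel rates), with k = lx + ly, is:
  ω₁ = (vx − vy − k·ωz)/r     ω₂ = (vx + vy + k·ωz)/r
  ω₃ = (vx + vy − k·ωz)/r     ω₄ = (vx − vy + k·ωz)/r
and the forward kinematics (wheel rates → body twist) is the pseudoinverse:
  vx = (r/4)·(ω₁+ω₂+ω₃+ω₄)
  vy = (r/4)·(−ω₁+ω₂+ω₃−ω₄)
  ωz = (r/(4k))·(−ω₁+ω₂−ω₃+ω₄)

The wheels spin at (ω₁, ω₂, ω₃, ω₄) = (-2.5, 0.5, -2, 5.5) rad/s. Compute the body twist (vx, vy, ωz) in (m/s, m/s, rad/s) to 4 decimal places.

(0.0150, -0.0450, 0.2917)

k = lx + ly = 0.18 + 0.18 = 0.3600
ω₁+ω₂+ω₃+ω₄ = 1.5000  →  vx = (0.04/4)·1.5000 = 0.0150
−ω₁+ω₂+ω₃−ω₄ = -4.5000  →  vy = (0.04/4)·-4.5000 = -0.0450
−ω₁+ω₂−ω₃+ω₄ = 10.5000  →  ωz = (0.04/1.4400)·10.5000 = 0.2917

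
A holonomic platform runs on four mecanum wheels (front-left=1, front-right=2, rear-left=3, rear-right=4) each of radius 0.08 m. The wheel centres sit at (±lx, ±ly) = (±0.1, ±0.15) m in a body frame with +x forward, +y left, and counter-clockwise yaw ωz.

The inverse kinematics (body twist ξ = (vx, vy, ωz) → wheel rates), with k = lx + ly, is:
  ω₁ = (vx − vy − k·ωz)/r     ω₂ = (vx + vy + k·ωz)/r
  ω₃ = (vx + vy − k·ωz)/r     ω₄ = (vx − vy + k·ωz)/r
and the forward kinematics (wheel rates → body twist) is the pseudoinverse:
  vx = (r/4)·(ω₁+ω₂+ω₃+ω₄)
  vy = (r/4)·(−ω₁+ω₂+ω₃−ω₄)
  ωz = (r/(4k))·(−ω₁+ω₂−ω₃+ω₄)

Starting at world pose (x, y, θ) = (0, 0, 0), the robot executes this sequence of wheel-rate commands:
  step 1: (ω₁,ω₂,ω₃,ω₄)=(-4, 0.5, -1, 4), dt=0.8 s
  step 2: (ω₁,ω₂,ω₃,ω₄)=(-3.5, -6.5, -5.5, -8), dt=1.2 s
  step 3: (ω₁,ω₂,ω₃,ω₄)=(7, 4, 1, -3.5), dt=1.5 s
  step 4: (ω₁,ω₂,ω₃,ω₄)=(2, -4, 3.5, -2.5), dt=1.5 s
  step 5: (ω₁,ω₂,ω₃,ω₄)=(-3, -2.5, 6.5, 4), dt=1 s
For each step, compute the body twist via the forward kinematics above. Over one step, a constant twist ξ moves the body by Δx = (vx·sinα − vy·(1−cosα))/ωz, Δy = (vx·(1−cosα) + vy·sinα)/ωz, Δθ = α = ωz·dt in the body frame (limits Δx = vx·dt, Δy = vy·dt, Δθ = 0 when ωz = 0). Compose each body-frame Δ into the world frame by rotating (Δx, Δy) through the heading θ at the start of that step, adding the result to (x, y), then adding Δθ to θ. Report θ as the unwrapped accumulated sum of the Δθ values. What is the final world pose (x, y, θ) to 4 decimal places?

step 1: ξ=(vx,vy,ωz)=(-0.0100, -0.0100, 0.7600), dt=0.8 → body Δ=(-0.0052, -0.0099, 0.6080) → world pose (-0.0052, -0.0099, 0.6080)
step 2: ξ=(vx,vy,ωz)=(-0.4700, -0.0100, -0.4400), dt=1.2 → body Δ=(-0.5413, 0.1340, -0.5280) → world pose (-0.5260, -0.2091, 0.0800)
step 3: ξ=(vx,vy,ωz)=(0.1700, 0.0300, -0.6000), dt=1.5 → body Δ=(0.2409, -0.0680, -0.9000) → world pose (-0.2804, -0.2576, -0.8200)
step 4: ξ=(vx,vy,ωz)=(-0.0200, 0.0000, -0.9600), dt=1.5 → body Δ=(-0.0207, 0.0181, -1.4400) → world pose (-0.2813, -0.2302, -2.2600)
step 5: ξ=(vx,vy,ωz)=(0.1000, 0.0600, -0.1600), dt=1.0 → body Δ=(0.1044, 0.0518, -0.1600) → world pose (-0.3077, -0.3436, -2.4200)

(-0.3077, -0.3436, -2.4200)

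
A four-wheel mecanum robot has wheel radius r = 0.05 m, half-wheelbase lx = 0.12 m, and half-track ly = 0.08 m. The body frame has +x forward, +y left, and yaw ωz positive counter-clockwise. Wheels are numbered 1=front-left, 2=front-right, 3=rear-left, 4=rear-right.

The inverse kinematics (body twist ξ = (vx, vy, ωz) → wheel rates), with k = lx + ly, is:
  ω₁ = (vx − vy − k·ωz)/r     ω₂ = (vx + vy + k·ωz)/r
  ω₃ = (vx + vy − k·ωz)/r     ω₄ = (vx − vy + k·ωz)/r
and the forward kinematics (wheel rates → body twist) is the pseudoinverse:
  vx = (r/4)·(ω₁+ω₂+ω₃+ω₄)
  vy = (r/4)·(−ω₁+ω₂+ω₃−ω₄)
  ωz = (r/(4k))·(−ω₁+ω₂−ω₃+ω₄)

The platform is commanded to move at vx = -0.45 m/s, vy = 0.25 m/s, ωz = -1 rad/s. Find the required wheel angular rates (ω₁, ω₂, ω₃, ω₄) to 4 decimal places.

(-10.0000, -8.0000, 0.0000, -18.0000)

k = lx + ly = 0.12 + 0.08 = 0.2000;  k·ωz = 0.2000·-1 = -0.2000
ω₁ (FL) = (vx − vy − k·ωz)/r = -0.5000/0.05 = -10.0000
ω₂ (FR) = (vx + vy + k·ωz)/r = -0.4000/0.05 = -8.0000
ω₃ (RL) = (vx + vy − k·ωz)/r = 0.0000/0.05 = 0.0000
ω₄ (RR) = (vx − vy + k·ωz)/r = -0.9000/0.05 = -18.0000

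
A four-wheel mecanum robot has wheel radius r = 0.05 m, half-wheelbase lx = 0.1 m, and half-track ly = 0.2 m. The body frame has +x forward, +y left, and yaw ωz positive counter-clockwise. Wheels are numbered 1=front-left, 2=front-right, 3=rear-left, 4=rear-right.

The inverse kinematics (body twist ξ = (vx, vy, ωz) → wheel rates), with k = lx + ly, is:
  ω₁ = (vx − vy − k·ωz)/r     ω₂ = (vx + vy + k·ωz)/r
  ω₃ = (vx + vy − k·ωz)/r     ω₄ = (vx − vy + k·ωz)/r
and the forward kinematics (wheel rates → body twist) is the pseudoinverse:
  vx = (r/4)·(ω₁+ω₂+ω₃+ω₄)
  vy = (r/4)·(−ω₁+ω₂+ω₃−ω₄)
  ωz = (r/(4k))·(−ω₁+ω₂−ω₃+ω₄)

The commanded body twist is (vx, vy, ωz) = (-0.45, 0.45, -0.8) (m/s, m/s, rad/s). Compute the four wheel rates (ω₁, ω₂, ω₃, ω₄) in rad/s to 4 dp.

(-13.2000, -4.8000, 4.8000, -22.8000)

k = lx + ly = 0.1 + 0.2 = 0.3000;  k·ωz = 0.3000·-0.8 = -0.2400
ω₁ (FL) = (vx − vy − k·ωz)/r = -0.6600/0.05 = -13.2000
ω₂ (FR) = (vx + vy + k·ωz)/r = -0.2400/0.05 = -4.8000
ω₃ (RL) = (vx + vy − k·ωz)/r = 0.2400/0.05 = 4.8000
ω₄ (RR) = (vx − vy + k·ωz)/r = -1.1400/0.05 = -22.8000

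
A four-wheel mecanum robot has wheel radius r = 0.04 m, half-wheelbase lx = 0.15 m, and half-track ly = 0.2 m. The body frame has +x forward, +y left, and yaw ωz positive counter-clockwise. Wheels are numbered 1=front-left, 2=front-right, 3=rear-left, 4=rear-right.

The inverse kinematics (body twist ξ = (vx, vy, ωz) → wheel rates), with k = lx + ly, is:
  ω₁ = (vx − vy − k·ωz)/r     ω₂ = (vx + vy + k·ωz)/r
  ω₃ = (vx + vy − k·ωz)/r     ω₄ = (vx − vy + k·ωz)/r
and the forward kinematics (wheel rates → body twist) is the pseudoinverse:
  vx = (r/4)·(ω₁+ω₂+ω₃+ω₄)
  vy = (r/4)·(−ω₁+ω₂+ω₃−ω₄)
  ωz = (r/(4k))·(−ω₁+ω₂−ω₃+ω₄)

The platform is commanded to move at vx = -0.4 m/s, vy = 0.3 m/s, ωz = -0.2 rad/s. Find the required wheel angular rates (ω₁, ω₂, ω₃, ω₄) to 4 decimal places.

k = lx + ly = 0.15 + 0.2 = 0.3500;  k·ωz = 0.3500·-0.2 = -0.0700
ω₁ (FL) = (vx − vy − k·ωz)/r = -0.6300/0.04 = -15.7500
ω₂ (FR) = (vx + vy + k·ωz)/r = -0.1700/0.04 = -4.2500
ω₃ (RL) = (vx + vy − k·ωz)/r = -0.0300/0.04 = -0.7500
ω₄ (RR) = (vx − vy + k·ωz)/r = -0.7700/0.04 = -19.2500

(-15.7500, -4.2500, -0.7500, -19.2500)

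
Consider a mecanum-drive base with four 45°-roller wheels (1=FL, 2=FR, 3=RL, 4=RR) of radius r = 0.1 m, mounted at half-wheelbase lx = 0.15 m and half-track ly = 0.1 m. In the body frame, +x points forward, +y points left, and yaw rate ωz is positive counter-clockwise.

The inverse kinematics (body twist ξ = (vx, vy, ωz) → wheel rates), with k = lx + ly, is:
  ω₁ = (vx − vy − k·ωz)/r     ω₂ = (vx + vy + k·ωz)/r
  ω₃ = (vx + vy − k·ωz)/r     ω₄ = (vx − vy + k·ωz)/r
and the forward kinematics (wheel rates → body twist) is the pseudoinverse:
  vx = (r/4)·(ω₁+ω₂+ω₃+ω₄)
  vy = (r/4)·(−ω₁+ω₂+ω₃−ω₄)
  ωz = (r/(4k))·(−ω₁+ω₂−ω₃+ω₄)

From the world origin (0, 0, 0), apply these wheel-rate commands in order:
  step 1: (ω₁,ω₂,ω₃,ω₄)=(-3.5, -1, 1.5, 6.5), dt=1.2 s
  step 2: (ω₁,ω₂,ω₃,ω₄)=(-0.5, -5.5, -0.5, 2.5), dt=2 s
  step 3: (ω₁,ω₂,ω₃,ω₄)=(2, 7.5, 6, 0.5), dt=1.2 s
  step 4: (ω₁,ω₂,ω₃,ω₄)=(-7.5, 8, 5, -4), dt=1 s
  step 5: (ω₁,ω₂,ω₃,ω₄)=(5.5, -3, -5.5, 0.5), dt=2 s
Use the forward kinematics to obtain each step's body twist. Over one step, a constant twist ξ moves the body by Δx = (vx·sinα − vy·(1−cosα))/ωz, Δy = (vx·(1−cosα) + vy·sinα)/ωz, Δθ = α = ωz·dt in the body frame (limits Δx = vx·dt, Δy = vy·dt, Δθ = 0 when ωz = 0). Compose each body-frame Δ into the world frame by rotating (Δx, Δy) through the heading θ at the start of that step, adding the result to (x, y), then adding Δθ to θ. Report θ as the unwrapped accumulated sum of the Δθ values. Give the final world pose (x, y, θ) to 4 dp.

(0.5581, -0.0408, 0.6500)

step 1: ξ=(vx,vy,ωz)=(0.0875, -0.0625, 0.7500), dt=1.2 → body Δ=(0.1229, -0.0211, 0.9000) → world pose (0.1229, -0.0211, 0.9000)
step 2: ξ=(vx,vy,ωz)=(-0.1000, -0.2000, -0.2000), dt=2.0 → body Δ=(-0.2736, -0.3499, -0.4000) → world pose (0.2269, -0.4530, 0.5000)
step 3: ξ=(vx,vy,ωz)=(0.4000, 0.2750, 0.0000), dt=1.2 → body Δ=(0.4800, 0.3300, 0.0000) → world pose (0.4900, 0.0667, 0.5000)
step 4: ξ=(vx,vy,ωz)=(0.0375, 0.6125, 0.6500), dt=1.0 → body Δ=(-0.1572, 0.5820, 0.6500) → world pose (0.0729, 0.5021, 1.1500)
step 5: ξ=(vx,vy,ωz)=(-0.0625, -0.3625, -0.2500), dt=2.0 → body Δ=(-0.2974, -0.6646, -0.5000) → world pose (0.5581, -0.0408, 0.6500)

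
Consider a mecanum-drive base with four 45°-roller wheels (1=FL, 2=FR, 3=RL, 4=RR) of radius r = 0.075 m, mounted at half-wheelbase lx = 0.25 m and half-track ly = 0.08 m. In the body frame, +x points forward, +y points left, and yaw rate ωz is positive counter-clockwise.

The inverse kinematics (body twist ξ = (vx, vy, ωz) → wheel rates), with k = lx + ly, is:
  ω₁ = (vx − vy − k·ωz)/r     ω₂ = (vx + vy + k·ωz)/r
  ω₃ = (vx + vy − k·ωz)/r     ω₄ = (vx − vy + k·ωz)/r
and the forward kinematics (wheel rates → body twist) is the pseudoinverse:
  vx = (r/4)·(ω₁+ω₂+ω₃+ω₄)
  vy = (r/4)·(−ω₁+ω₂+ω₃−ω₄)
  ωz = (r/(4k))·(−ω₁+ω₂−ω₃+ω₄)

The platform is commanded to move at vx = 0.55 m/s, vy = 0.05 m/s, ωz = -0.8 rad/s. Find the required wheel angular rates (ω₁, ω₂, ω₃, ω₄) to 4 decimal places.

(10.1867, 4.4800, 11.5200, 3.1467)

k = lx + ly = 0.25 + 0.08 = 0.3300;  k·ωz = 0.3300·-0.8 = -0.2640
ω₁ (FL) = (vx − vy − k·ωz)/r = 0.7640/0.075 = 10.1867
ω₂ (FR) = (vx + vy + k·ωz)/r = 0.3360/0.075 = 4.4800
ω₃ (RL) = (vx + vy − k·ωz)/r = 0.8640/0.075 = 11.5200
ω₄ (RR) = (vx − vy + k·ωz)/r = 0.2360/0.075 = 3.1467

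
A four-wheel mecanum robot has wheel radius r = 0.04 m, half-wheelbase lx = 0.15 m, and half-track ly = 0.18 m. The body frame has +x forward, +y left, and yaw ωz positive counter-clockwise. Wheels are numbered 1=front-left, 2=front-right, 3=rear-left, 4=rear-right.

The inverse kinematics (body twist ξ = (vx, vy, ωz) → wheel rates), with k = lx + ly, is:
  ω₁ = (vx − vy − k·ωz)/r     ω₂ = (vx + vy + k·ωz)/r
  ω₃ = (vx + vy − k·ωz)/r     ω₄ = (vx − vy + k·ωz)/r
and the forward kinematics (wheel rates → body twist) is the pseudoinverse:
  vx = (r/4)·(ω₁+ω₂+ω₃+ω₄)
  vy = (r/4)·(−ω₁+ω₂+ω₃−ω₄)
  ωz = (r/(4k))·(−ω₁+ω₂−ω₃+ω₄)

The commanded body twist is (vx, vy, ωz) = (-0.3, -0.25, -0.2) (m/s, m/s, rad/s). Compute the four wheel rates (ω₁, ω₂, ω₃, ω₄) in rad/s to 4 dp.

k = lx + ly = 0.15 + 0.18 = 0.3300;  k·ωz = 0.3300·-0.2 = -0.0660
ω₁ (FL) = (vx − vy − k·ωz)/r = 0.0160/0.04 = 0.4000
ω₂ (FR) = (vx + vy + k·ωz)/r = -0.6160/0.04 = -15.4000
ω₃ (RL) = (vx + vy − k·ωz)/r = -0.4840/0.04 = -12.1000
ω₄ (RR) = (vx − vy + k·ωz)/r = -0.1160/0.04 = -2.9000

(0.4000, -15.4000, -12.1000, -2.9000)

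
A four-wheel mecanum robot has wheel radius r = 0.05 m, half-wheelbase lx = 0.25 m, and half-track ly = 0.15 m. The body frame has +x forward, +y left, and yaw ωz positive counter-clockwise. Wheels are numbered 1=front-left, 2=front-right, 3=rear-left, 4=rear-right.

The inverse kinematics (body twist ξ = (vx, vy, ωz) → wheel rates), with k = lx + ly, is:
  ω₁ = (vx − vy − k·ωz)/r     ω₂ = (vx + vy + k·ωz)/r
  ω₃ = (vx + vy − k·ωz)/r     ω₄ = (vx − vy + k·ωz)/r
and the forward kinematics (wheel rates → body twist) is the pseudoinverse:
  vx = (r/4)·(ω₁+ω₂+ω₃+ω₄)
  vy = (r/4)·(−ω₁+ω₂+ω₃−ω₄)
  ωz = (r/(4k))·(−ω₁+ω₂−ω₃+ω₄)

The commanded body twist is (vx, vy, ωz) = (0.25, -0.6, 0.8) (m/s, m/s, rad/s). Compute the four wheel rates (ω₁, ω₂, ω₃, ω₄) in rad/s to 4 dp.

(10.6000, -0.6000, -13.4000, 23.4000)

k = lx + ly = 0.25 + 0.15 = 0.4000;  k·ωz = 0.4000·0.8 = 0.3200
ω₁ (FL) = (vx − vy − k·ωz)/r = 0.5300/0.05 = 10.6000
ω₂ (FR) = (vx + vy + k·ωz)/r = -0.0300/0.05 = -0.6000
ω₃ (RL) = (vx + vy − k·ωz)/r = -0.6700/0.05 = -13.4000
ω₄ (RR) = (vx − vy + k·ωz)/r = 1.1700/0.05 = 23.4000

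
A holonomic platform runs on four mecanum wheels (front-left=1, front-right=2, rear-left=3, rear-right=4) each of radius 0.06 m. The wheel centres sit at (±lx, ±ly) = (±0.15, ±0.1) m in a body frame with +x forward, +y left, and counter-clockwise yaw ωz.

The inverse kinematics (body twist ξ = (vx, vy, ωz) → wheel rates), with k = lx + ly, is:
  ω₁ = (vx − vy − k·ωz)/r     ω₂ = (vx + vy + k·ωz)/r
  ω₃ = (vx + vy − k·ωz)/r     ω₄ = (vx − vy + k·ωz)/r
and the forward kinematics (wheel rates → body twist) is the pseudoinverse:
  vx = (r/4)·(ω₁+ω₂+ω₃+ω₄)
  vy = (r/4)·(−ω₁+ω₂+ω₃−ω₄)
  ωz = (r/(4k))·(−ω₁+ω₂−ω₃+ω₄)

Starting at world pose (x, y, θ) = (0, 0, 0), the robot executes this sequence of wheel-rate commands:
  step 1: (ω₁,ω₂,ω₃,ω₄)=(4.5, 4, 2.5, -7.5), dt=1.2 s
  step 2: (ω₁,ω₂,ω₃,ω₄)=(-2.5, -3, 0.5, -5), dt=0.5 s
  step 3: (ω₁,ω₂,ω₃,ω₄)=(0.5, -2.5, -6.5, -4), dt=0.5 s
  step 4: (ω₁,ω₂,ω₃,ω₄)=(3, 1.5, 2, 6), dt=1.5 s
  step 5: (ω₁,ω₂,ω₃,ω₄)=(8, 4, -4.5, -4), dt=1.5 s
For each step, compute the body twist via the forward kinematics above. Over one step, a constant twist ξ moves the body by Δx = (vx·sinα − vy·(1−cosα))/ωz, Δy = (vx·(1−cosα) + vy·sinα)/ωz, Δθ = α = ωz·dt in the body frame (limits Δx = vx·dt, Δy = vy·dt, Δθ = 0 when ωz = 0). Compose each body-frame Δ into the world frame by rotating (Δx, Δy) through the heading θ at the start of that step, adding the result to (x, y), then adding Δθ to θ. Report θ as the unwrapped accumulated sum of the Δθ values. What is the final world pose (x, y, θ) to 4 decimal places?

(0.0764, -0.1508, -1.0410)

step 1: ξ=(vx,vy,ωz)=(0.0525, 0.1425, -0.6300), dt=1.2 → body Δ=(0.1188, 0.1325, -0.7560) → world pose (0.1188, 0.1325, -0.7560)
step 2: ξ=(vx,vy,ωz)=(-0.1500, 0.0750, -0.3600), dt=0.5 → body Δ=(-0.0712, 0.0440, -0.1800) → world pose (0.0972, 0.2134, -0.9360)
step 3: ξ=(vx,vy,ωz)=(-0.1875, -0.0825, -0.0300), dt=0.5 → body Δ=(-0.0941, -0.0405, -0.0150) → world pose (0.0087, 0.2651, -0.9510)
step 4: ξ=(vx,vy,ωz)=(0.1875, -0.0825, 0.1500), dt=1.5 → body Δ=(0.2927, -0.0912, 0.2250) → world pose (0.1046, -0.0262, -0.7260)
step 5: ξ=(vx,vy,ωz)=(0.0525, -0.0675, -0.2100), dt=1.5 → body Δ=(0.0616, -0.1119, -0.3150) → world pose (0.0764, -0.1508, -1.0410)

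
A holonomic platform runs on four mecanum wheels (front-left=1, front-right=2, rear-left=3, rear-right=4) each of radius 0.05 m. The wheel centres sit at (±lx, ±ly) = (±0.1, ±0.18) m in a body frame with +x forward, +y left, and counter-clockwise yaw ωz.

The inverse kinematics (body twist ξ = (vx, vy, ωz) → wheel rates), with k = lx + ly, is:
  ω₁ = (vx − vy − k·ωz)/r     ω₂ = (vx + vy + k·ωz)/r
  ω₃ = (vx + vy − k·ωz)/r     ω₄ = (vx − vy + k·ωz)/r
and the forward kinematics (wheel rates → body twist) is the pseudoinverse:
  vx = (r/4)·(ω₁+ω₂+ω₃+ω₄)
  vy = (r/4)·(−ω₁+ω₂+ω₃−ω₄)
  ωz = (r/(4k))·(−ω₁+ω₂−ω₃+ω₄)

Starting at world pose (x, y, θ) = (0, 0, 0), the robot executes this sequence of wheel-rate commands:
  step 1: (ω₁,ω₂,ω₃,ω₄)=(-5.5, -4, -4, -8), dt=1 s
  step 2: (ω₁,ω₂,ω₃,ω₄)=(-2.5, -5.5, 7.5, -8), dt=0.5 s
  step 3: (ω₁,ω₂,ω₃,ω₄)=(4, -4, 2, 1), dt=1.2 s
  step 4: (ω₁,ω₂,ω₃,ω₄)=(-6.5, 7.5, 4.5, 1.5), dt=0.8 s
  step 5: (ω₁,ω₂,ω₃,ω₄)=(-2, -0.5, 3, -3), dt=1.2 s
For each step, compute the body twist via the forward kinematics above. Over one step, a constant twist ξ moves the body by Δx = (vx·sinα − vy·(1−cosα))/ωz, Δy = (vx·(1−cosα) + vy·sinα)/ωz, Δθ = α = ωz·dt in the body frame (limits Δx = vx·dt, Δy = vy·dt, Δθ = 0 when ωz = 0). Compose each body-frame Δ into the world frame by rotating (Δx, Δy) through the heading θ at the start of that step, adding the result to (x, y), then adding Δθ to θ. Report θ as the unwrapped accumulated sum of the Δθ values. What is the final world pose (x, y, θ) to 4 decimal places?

step 1: ξ=(vx,vy,ωz)=(-0.2688, 0.0688, -0.1116), dt=1.0 → body Δ=(-0.2644, 0.0836, -0.1116) → world pose (-0.2644, 0.0836, -0.1116)
step 2: ξ=(vx,vy,ωz)=(-0.1063, 0.1562, -0.8259), dt=0.5 → body Δ=(-0.0357, 0.0867, -0.4129) → world pose (-0.2902, 0.1738, -0.5246)
step 3: ξ=(vx,vy,ωz)=(0.0375, -0.0875, -0.4018), dt=1.2 → body Δ=(0.0185, -0.1116, -0.4821) → world pose (-0.3301, 0.0679, -1.0067)
step 4: ξ=(vx,vy,ωz)=(0.0875, 0.2125, 0.4911), dt=0.8 → body Δ=(0.0352, 0.1792, 0.3929) → world pose (-0.1598, 0.1340, -0.6138)
step 5: ξ=(vx,vy,ωz)=(-0.0312, 0.0938, -0.2009), dt=1.2 → body Δ=(-0.0236, 0.1159, -0.2411) → world pose (-0.1124, 0.2423, -0.8549)

(-0.1124, 0.2423, -0.8549)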